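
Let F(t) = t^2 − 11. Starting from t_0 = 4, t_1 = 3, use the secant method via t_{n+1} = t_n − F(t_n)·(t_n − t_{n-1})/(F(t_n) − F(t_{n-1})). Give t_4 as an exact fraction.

3373/1017

F(4) = 5, F(3) = −2. t_2 = 3 − (−2)·(3 − 4)/((−2) − 5) = 23/7.
F(3) = −2, F(23/7) = −10/49. t_3 = (23/7) − (−10/49)·((23/7) − 3)/((−10/49) − (−2)) = 73/22.
F(23/7) = −10/49, F(73/22) = 5/484. t_4 = (73/22) − (5/484)·((73/22) − (23/7))/((5/484) − (−10/49)) = 3373/1017.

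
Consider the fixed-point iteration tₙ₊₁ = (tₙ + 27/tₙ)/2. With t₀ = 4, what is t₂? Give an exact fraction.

3577/688

t₁ = (4 + 27/4)/2 = 43/8.
t₂ = (43/8 + 27/(43/8))/2 = 3577/688.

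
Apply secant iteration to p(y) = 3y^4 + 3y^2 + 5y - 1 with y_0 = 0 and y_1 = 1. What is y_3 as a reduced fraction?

2093/15403

p(0) = -1, p(1) = 10. y_2 = 1 - 10·(1 - 0)/(10 - (-1)) = 1/11.
p(1) = 10, p(1/11) = -7620/14641. y_3 = (1/11) - (-7620/14641)·((1/11) - 1)/((-7620/14641) - 10) = 2093/15403.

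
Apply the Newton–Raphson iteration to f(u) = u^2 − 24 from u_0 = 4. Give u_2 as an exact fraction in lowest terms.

f'(u) = 2u.
f(4) = −8, f'(4) = 8, so u_1 = 4 − (−8)/8 = 5.
f(5) = 1, f'(5) = 10, so u_2 = 5 − 1/10 = 49/10.

49/10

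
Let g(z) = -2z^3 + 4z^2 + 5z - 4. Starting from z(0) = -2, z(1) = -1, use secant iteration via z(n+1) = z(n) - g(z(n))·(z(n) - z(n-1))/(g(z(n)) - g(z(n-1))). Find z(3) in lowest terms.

-220/171

g(-2) = 18, g(-1) = -3. z(2) = (-1) - (-3)·((-1) - (-2))/((-3) - 18) = -8/7.
g(-1) = -3, g(-8/7) = -516/343. z(3) = (-8/7) - (-516/343)·((-8/7) - (-1))/((-516/343) - (-3)) = -220/171.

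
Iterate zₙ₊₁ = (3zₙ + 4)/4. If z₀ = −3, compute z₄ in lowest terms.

z₁ = (3·(−3) + 4)/4 = −5/4.
z₂ = (3·(−5/4) + 4)/4 = 1/16.
z₃ = (3·(1/16) + 4)/4 = 67/64.
z₄ = (3·(67/64) + 4)/4 = 457/256.

457/256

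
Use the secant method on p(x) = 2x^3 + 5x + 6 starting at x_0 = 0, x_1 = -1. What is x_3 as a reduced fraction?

p(0) = 6, p(-1) = -1. x_2 = (-1) - (-1)·((-1) - 0)/((-1) - 6) = -6/7.
p(-1) = -1, p(-6/7) = 156/343. x_3 = (-6/7) - (156/343)·((-6/7) - (-1))/((156/343) - (-1)) = -450/499.

-450/499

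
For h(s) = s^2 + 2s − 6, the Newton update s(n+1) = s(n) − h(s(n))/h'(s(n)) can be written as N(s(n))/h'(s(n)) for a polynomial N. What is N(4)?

h'(s) = 2s + 2.
N(s) = s·h'(s) − h(s) = s·(2s + 2) − (s^2 + 2s − 6) = s^2 + 6.
N(4) = 22.

22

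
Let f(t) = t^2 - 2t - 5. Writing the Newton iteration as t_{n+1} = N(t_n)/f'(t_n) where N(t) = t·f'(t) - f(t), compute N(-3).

14

f'(t) = 2t - 2.
N(t) = t·f'(t) - f(t) = t·(2t - 2) - (t^2 - 2t - 5) = t^2 + 5.
N(-3) = 14.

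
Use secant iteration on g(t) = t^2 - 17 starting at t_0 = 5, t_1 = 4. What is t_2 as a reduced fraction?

g(5) = 8, g(4) = -1. t_2 = 4 - (-1)·(4 - 5)/((-1) - 8) = 37/9.

37/9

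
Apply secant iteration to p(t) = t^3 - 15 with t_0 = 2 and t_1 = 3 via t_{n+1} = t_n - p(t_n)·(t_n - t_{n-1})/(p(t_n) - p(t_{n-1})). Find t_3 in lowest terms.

6395/2613

p(2) = -7, p(3) = 12. t_2 = 3 - 12·(3 - 2)/(12 - (-7)) = 45/19.
p(3) = 12, p(45/19) = -11760/6859. t_3 = (45/19) - (-11760/6859)·((45/19) - 3)/((-11760/6859) - 12) = 6395/2613.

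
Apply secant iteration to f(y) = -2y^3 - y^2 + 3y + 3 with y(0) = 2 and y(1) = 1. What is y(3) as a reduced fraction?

470/323

f(2) = -11, f(1) = 3. y(2) = 1 - 3·(1 - 2)/(3 - (-11)) = 17/14.
f(1) = 3, f(17/14) = 1089/686. y(3) = (17/14) - (1089/686)·((17/14) - 1)/((1089/686) - 3) = 470/323.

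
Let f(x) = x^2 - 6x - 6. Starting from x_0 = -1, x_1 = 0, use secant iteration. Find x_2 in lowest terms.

f(-1) = 1, f(0) = -6. x_2 = 0 - (-6)·(0 - (-1))/((-6) - 1) = -6/7.

-6/7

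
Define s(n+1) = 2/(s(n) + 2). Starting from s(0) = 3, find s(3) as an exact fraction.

12/17

s(1) = 2/(3 + 2) = 2/5.
s(2) = 2/(2/5 + 2) = 5/6.
s(3) = 2/(5/6 + 2) = 12/17.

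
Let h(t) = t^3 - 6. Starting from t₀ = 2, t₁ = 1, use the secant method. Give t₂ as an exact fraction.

12/7

h(2) = 2, h(1) = -5. t₂ = 1 - (-5)·(1 - 2)/((-5) - 2) = 12/7.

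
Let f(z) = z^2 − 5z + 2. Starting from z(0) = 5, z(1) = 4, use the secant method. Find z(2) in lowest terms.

f(5) = 2, f(4) = −2. z(2) = 4 − (−2)·(4 − 5)/((−2) − 2) = 9/2.

9/2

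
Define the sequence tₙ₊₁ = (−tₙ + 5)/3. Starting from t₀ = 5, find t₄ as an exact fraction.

35/27

t₁ = (−5 + 5)/3 = 0.
t₂ = (−0 + 5)/3 = 5/3.
t₃ = (−(5/3) + 5)/3 = 10/9.
t₄ = (−(10/9) + 5)/3 = 35/27.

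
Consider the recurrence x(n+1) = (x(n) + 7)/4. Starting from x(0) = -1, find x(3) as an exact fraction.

73/32

x(1) = ((-1) + 7)/4 = 3/2.
x(2) = ((3/2) + 7)/4 = 17/8.
x(3) = ((17/8) + 7)/4 = 73/32.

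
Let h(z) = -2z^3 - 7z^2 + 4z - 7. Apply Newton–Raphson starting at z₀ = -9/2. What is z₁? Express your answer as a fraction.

h'(z) = -6z^2 - 14z + 4.
h(-9/2) = 31/2, h'(-9/2) = -109/2, so z₁ = (-9/2) - (31/2)/(-109/2) = -919/218.

-919/218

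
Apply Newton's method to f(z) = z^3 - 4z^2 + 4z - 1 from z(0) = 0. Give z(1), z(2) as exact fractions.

f'(z) = 3z^2 - 8z + 4.
f(0) = -1, f'(0) = 4, so z(1) = 0 - (-1)/4 = 1/4.
f(1/4) = -15/64, f'(1/4) = 35/16, so z(2) = (1/4) - (-15/64)/(35/16) = 5/14.

z(1) = 1/4, z(2) = 5/14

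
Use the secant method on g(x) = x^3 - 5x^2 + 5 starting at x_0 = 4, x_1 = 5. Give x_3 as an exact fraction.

g(4) = -11, g(5) = 5. x_2 = 5 - 5·(5 - 4)/(5 - (-11)) = 75/16.
g(5) = 5, g(75/16) = -7645/4096. x_3 = (75/16) - (-7645/4096)·((75/16) - 5)/((-7645/4096) - 5) = 5369/1125.

5369/1125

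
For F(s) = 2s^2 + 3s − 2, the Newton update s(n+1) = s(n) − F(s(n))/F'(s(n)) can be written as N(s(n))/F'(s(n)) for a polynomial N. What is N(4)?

34

F'(s) = 4s + 3.
N(s) = s·F'(s) − F(s) = s·(4s + 3) − (2s^2 + 3s − 2) = 2s^2 + 2.
N(4) = 34.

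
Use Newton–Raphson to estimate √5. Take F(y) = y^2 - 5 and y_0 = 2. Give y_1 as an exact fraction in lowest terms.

F'(y) = 2y.
F(2) = -1, F'(2) = 4, so y_1 = 2 - (-1)/4 = 9/4.

9/4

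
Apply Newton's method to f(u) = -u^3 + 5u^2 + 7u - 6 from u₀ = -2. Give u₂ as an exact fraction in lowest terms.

f'(u) = -3u^2 + 10u + 7.
f(-2) = 8, f'(-2) = -25, so u₁ = (-2) - 8/(-25) = -42/25.
f(-42/25) = 17088/15625, f'(-42/25) = -11417/625, so u₂ = (-42/25) - (17088/15625)/(-11417/625) = -462426/285425.

-462426/285425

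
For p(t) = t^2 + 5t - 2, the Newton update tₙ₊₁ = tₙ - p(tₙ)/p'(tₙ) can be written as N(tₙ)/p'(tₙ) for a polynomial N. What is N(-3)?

11

p'(t) = 2t + 5.
N(t) = t·p'(t) - p(t) = t·(2t + 5) - (t^2 + 5t - 2) = t^2 + 2.
N(-3) = 11.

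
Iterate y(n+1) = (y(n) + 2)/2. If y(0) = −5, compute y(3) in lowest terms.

9/8

y(1) = ((−5) + 2)/2 = −3/2.
y(2) = ((−3/2) + 2)/2 = 1/4.
y(3) = ((1/4) + 2)/2 = 9/8.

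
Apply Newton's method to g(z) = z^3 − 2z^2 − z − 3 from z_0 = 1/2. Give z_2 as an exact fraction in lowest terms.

−2653/6102

g'(z) = 3z^2 − 4z − 1.
g(1/2) = −31/8, g'(1/2) = −9/4, so z_1 = (1/2) − (−31/8)/(−9/4) = −11/9.
g(−11/9) = −4805/729, g'(−11/9) = 226/27, so z_2 = (−11/9) − (−4805/729)/(226/27) = −2653/6102.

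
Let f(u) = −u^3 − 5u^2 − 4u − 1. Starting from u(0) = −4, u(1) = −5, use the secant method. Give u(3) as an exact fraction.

−33205/8161

f(−4) = −1, f(−5) = 19. u(2) = (−5) − 19·((−5) − (−4))/(19 − (−1)) = −81/20.
f(−5) = 19, f(−81/20) = −3059/8000. u(3) = (−81/20) − (−3059/8000)·((−81/20) − (−5))/((−3059/8000) − 19) = −33205/8161.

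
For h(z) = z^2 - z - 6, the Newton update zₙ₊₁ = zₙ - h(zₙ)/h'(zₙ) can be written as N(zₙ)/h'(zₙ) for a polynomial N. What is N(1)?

7

h'(z) = 2z - 1.
N(z) = z·h'(z) - h(z) = z·(2z - 1) - (z^2 - z - 6) = z^2 + 6.
N(1) = 7.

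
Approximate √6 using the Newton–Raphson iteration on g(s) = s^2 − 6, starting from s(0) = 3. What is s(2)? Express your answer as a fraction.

g'(s) = 2s.
g(3) = 3, g'(3) = 6, so s(1) = 3 − 3/6 = 5/2.
g(5/2) = 1/4, g'(5/2) = 5, so s(2) = (5/2) − (1/4)/5 = 49/20.

49/20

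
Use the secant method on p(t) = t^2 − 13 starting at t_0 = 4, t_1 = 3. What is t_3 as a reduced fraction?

p(4) = 3, p(3) = −4. t_2 = 3 − (−4)·(3 − 4)/((−4) − 3) = 25/7.
p(3) = −4, p(25/7) = −12/49. t_3 = (25/7) − (−12/49)·((25/7) − 3)/((−12/49) − (−4)) = 83/23.

83/23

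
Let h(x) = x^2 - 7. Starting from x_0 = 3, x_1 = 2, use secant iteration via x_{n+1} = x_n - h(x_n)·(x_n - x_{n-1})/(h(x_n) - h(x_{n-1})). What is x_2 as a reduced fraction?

h(3) = 2, h(2) = -3. x_2 = 2 - (-3)·(2 - 3)/((-3) - 2) = 13/5.

13/5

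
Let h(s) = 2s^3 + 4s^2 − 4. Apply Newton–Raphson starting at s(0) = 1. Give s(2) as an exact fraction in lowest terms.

811/966

h'(s) = 6s^2 + 8s.
h(1) = 2, h'(1) = 14, so s(1) = 1 − 2/14 = 6/7.
h(6/7) = 68/343, h'(6/7) = 552/49, so s(2) = (6/7) − (68/343)/(552/49) = 811/966.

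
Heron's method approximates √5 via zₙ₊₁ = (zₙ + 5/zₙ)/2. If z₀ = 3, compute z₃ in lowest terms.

2207/987

z₁ = (3 + 5/3)/2 = 7/3.
z₂ = (7/3 + 5/(7/3))/2 = 47/21.
z₃ = (47/21 + 5/(47/21))/2 = 2207/987.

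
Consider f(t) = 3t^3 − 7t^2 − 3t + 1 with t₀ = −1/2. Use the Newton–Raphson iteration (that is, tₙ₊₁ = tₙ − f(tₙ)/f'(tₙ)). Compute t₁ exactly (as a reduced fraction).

f'(t) = 9t^2 − 14t − 3.
f(−1/2) = 3/8, f'(−1/2) = 25/4, so t₁ = (−1/2) − (3/8)/(25/4) = −14/25.

−14/25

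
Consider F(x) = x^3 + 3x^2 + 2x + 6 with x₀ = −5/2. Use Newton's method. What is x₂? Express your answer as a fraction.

F'(x) = 3x^2 + 6x + 2.
F(−5/2) = 33/8, F'(−5/2) = 23/4, so x₁ = (−5/2) − (33/8)/(23/4) = −74/23.
F(−74/23) = −32670/12167, F'(−74/23) = 7274/529, so x₂ = (−74/23) − (−32670/12167)/(7274/529) = −252803/83651.

−252803/83651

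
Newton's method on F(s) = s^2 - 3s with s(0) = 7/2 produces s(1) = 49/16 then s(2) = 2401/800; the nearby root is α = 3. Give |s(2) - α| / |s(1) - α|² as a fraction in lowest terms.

s(1) - α = 49/16 - 3 = 1/16, so |s(1) - α| = 1/16.
s(2) - α = 2401/800 - 3 = 1/800, so |s(2) - α| = 1/800.
|s(1) - α|² = 1/256.
Ratio = (1/800) / (1/256) = 8/25.

8/25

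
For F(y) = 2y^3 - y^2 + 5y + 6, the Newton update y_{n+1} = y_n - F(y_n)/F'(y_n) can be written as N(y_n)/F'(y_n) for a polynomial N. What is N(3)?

93

F'(y) = 6y^2 - 2y + 5.
N(y) = y·F'(y) - F(y) = y·(6y^2 - 2y + 5) - (2y^3 - y^2 + 5y + 6) = 4y^3 - y^2 - 6.
N(3) = 93.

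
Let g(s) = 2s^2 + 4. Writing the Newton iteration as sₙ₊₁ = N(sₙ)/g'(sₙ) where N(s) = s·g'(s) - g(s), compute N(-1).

g'(s) = 4s.
N(s) = s·g'(s) - g(s) = s·(4s) - (2s^2 + 4) = 2s^2 - 4.
N(-1) = -2.

-2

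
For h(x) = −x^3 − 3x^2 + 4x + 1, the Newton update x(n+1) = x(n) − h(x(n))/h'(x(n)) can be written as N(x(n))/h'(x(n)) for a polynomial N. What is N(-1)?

−2

h'(x) = −3x^2 − 6x + 4.
N(x) = x·h'(x) − h(x) = x·(−3x^2 − 6x + 4) − (−x^3 − 3x^2 + 4x + 1) = −2x^3 − 3x^2 − 1.
N(-1) = −2.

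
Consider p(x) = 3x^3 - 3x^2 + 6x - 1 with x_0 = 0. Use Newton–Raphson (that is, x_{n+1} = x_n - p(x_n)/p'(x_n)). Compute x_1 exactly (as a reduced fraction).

1/6

p'(x) = 9x^2 - 6x + 6.
p(0) = -1, p'(0) = 6, so x_1 = 0 - (-1)/6 = 1/6.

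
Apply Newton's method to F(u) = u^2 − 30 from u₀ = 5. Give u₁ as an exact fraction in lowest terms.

F'(u) = 2u.
F(5) = −5, F'(5) = 10, so u₁ = 5 − (−5)/10 = 11/2.

11/2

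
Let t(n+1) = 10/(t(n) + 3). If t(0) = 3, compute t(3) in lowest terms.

35/18

t(1) = 10/(3 + 3) = 5/3.
t(2) = 10/(5/3 + 3) = 15/7.
t(3) = 10/(15/7 + 3) = 35/18.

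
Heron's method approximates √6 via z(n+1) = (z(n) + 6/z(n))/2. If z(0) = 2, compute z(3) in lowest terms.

4801/1960

z(1) = (2 + 6/2)/2 = 5/2.
z(2) = (5/2 + 6/(5/2))/2 = 49/20.
z(3) = (49/20 + 6/(49/20))/2 = 4801/1960.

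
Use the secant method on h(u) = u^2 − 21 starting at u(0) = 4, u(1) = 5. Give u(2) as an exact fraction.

41/9

h(4) = −5, h(5) = 4. u(2) = 5 − 4·(5 − 4)/(4 − (−5)) = 41/9.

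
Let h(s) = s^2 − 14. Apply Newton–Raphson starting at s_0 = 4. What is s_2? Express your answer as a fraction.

449/120

h'(s) = 2s.
h(4) = 2, h'(4) = 8, so s_1 = 4 − 2/8 = 15/4.
h(15/4) = 1/16, h'(15/4) = 15/2, so s_2 = (15/4) − (1/16)/(15/2) = 449/120.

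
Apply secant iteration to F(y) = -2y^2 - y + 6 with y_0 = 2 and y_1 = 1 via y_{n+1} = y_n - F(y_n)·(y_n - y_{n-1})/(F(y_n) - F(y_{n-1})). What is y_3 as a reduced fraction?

F(2) = -4, F(1) = 3. y_2 = 1 - 3·(1 - 2)/(3 - (-4)) = 10/7.
F(1) = 3, F(10/7) = 24/49. y_3 = (10/7) - (24/49)·((10/7) - 1)/((24/49) - 3) = 62/41.

62/41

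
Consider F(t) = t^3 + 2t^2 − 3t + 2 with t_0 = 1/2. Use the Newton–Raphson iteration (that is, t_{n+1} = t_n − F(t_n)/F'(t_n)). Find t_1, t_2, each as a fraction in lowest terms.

F'(t) = 3t^2 + 4t − 3.
F(1/2) = 9/8, F'(1/2) = −1/4, so t_1 = (1/2) − (9/8)/(−1/4) = 5.
F(5) = 162, F'(5) = 92, so t_2 = 5 − 162/92 = 149/46.

t_1 = 5, t_2 = 149/46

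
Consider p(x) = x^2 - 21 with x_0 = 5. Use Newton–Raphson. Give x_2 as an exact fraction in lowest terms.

527/115

p'(x) = 2x.
p(5) = 4, p'(5) = 10, so x_1 = 5 - 4/10 = 23/5.
p(23/5) = 4/25, p'(23/5) = 46/5, so x_2 = (23/5) - (4/25)/(46/5) = 527/115.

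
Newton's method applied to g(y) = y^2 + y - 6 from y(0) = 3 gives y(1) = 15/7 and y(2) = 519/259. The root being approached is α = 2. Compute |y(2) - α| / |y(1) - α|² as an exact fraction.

7/37

y(1) - α = 15/7 - 2 = 1/7, so |y(1) - α| = 1/7.
y(2) - α = 519/259 - 2 = 1/259, so |y(2) - α| = 1/259.
|y(1) - α|² = 1/49.
Ratio = (1/259) / (1/49) = 7/37.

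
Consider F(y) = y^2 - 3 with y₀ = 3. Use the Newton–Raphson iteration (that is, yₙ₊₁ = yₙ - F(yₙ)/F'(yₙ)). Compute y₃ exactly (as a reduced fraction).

F'(y) = 2y.
F(3) = 6, F'(3) = 6, so y₁ = 3 - 6/6 = 2.
F(2) = 1, F'(2) = 4, so y₂ = 2 - 1/4 = 7/4.
F(7/4) = 1/16, F'(7/4) = 7/2, so y₃ = (7/4) - (1/16)/(7/2) = 97/56.

97/56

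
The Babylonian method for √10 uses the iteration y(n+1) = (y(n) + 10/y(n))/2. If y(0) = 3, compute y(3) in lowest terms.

1039681/328776

y(1) = (3 + 10/3)/2 = 19/6.
y(2) = (19/6 + 10/(19/6))/2 = 721/228.
y(3) = (721/228 + 10/(721/228))/2 = 1039681/328776.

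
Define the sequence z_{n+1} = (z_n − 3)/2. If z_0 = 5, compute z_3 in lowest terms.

−2

z_1 = (5 − 3)/2 = 1.
z_2 = (1 − 3)/2 = −1.
z_3 = ((−1) − 3)/2 = −2.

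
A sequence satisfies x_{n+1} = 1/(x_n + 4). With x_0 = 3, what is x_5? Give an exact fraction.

521/2207

x_1 = 1/(3 + 4) = 1/7.
x_2 = 1/(1/7 + 4) = 7/29.
x_3 = 1/(7/29 + 4) = 29/123.
x_4 = 1/(29/123 + 4) = 123/521.
x_5 = 1/(123/521 + 4) = 521/2207.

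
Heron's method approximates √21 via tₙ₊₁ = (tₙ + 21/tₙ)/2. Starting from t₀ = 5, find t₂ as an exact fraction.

t₁ = (5 + 21/5)/2 = 23/5.
t₂ = (23/5 + 21/(23/5))/2 = 527/115.

527/115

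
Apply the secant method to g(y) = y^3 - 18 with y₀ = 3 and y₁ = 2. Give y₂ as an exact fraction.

g(3) = 9, g(2) = -10. y₂ = 2 - (-10)·(2 - 3)/((-10) - 9) = 48/19.

48/19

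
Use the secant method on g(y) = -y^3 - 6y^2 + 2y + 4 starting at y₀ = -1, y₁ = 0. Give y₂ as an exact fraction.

-4/7

g(-1) = -3, g(0) = 4. y₂ = 0 - 4·(0 - (-1))/(4 - (-3)) = -4/7.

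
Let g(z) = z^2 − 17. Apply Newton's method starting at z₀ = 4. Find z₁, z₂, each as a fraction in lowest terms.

z₁ = 33/8, z₂ = 2177/528

g'(z) = 2z.
g(4) = −1, g'(4) = 8, so z₁ = 4 − (−1)/8 = 33/8.
g(33/8) = 1/64, g'(33/8) = 33/4, so z₂ = (33/8) − (1/64)/(33/4) = 2177/528.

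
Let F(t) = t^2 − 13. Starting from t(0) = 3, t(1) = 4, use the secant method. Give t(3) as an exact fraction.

F(3) = −4, F(4) = 3. t(2) = 4 − 3·(4 − 3)/(3 − (−4)) = 25/7.
F(4) = 3, F(25/7) = −12/49. t(3) = (25/7) − (−12/49)·((25/7) − 4)/((−12/49) − 3) = 191/53.

191/53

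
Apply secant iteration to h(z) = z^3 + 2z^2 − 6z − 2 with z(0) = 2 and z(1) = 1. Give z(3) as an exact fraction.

h(2) = 2, h(1) = −5. z(2) = 1 − (−5)·(1 − 2)/((−5) − 2) = 12/7.
h(1) = −5, h(12/7) = −470/343. z(3) = (12/7) − (−470/343)·((12/7) − 1)/((−470/343) − (−5)) = 494/249.

494/249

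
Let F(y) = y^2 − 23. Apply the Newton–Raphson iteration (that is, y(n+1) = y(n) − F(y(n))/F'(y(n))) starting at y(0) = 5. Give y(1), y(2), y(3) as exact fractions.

y(1) = 24/5, y(2) = 1151/240, y(3) = 2649601/552480

F'(y) = 2y.
F(5) = 2, F'(5) = 10, so y(1) = 5 − 2/10 = 24/5.
F(24/5) = 1/25, F'(24/5) = 48/5, so y(2) = (24/5) − (1/25)/(48/5) = 1151/240.
F(1151/240) = 1/57600, F'(1151/240) = 1151/120, so y(3) = (1151/240) − (1/57600)/(1151/120) = 2649601/552480.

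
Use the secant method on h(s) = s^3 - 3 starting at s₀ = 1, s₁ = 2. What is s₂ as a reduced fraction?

h(1) = -2, h(2) = 5. s₂ = 2 - 5·(2 - 1)/(5 - (-2)) = 9/7.

9/7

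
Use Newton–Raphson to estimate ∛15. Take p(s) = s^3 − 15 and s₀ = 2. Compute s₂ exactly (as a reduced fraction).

42751/17298

p'(s) = 3s^2.
p(2) = −7, p'(2) = 12, so s₁ = 2 − (−7)/12 = 31/12.
p(31/12) = 3871/1728, p'(31/12) = 961/48, so s₂ = (31/12) − (3871/1728)/(961/48) = 42751/17298.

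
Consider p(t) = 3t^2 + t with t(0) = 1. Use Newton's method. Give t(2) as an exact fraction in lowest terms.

p'(t) = 6t + 1.
p(1) = 4, p'(1) = 7, so t(1) = 1 − 4/7 = 3/7.
p(3/7) = 48/49, p'(3/7) = 25/7, so t(2) = (3/7) − (48/49)/(25/7) = 27/175.

27/175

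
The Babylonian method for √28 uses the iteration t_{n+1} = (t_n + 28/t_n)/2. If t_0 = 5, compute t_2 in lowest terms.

t_1 = (5 + 28/5)/2 = 53/10.
t_2 = (53/10 + 28/(53/10))/2 = 5609/1060.

5609/1060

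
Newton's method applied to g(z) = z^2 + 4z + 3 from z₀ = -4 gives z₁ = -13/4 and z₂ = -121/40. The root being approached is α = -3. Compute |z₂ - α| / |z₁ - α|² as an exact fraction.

2/5

z₁ - α = -13/4 - (-3) = -13/4 + 3 = -1/4, so |z₁ - α| = 1/4.
z₂ - α = -121/40 - (-3) = -121/40 + 3 = -1/40, so |z₂ - α| = 1/40.
|z₁ - α|² = 1/16.
Ratio = (1/40) / (1/16) = 2/5.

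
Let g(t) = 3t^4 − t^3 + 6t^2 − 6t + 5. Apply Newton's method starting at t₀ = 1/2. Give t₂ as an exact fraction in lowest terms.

g'(t) = 12t^3 − 3t^2 + 12t − 6.
g(1/2) = 57/16, g'(1/2) = 3/4, so t₁ = (1/2) − (57/16)/(3/4) = −17/4.
g(−17/4) = 305767/256, g'(−17/4) = −8259/8, so t₂ = (−17/4) − (305767/256)/(−8259/8) = −817457/264288.

−817457/264288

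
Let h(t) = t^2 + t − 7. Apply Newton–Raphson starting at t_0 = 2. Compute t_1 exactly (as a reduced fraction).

h'(t) = 2t + 1.
h(2) = −1, h'(2) = 5, so t_1 = 2 − (−1)/5 = 11/5.

11/5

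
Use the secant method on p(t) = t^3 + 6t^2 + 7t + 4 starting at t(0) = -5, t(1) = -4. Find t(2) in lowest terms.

-32/7

p(-5) = -6, p(-4) = 8. t(2) = (-4) - 8·((-4) - (-5))/(8 - (-6)) = -32/7.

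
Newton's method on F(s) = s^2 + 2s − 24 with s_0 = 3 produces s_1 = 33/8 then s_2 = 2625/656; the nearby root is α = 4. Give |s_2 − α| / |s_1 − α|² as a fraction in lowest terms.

s_1 − α = 33/8 − 4 = 1/8, so |s_1 − α| = 1/8.
s_2 − α = 2625/656 − 4 = 1/656, so |s_2 − α| = 1/656.
|s_1 − α|² = 1/64.
Ratio = (1/656) / (1/64) = 4/41.

4/41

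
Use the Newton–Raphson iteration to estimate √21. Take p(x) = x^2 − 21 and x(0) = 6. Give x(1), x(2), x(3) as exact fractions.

p'(x) = 2x.
p(6) = 15, p'(6) = 12, so x(1) = 6 − 15/12 = 19/4.
p(19/4) = 25/16, p'(19/4) = 19/2, so x(2) = (19/4) − (25/16)/(19/2) = 697/152.
p(697/152) = 625/23104, p'(697/152) = 697/76, so x(3) = (697/152) − (625/23104)/(697/76) = 970993/211888.

x(1) = 19/4, x(2) = 697/152, x(3) = 970993/211888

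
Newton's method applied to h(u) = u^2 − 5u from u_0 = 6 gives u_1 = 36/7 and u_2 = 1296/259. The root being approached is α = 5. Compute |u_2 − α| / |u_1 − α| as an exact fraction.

u_1 − α = 36/7 − 5 = 1/7, so |u_1 − α| = 1/7.
u_2 − α = 1296/259 − 5 = 1/259, so |u_2 − α| = 1/259.
Ratio = (1/259) / (1/7) = 1/37.

1/37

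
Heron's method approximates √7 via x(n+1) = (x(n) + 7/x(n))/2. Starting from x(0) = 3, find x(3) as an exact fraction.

x(1) = (3 + 7/3)/2 = 8/3.
x(2) = (8/3 + 7/(8/3))/2 = 127/48.
x(3) = (127/48 + 7/(127/48))/2 = 32257/12192.

32257/12192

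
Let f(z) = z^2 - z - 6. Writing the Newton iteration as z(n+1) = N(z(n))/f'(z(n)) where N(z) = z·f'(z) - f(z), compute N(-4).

22

f'(z) = 2z - 1.
N(z) = z·f'(z) - f(z) = z·(2z - 1) - (z^2 - z - 6) = z^2 + 6.
N(-4) = 22.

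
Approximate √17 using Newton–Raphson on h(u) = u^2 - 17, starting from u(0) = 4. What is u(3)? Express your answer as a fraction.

h'(u) = 2u.
h(4) = -1, h'(4) = 8, so u(1) = 4 - (-1)/8 = 33/8.
h(33/8) = 1/64, h'(33/8) = 33/4, so u(2) = (33/8) - (1/64)/(33/4) = 2177/528.
h(2177/528) = 1/278784, h'(2177/528) = 2177/264, so u(3) = (2177/528) - (1/278784)/(2177/264) = 9478657/2298912.

9478657/2298912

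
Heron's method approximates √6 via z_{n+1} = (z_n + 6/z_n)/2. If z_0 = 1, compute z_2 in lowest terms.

73/28

z_1 = (1 + 6/1)/2 = 7/2.
z_2 = (7/2 + 6/(7/2))/2 = 73/28.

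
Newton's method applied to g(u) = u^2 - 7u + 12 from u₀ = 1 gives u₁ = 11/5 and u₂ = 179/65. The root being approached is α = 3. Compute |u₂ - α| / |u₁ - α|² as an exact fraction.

u₁ - α = 11/5 - 3 = -4/5, so |u₁ - α| = 4/5.
u₂ - α = 179/65 - 3 = -16/65, so |u₂ - α| = 16/65.
|u₁ - α|² = 16/25.
Ratio = (16/65) / (16/25) = 5/13.

5/13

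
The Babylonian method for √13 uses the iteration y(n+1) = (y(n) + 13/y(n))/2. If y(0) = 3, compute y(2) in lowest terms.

119/33

y(1) = (3 + 13/3)/2 = 11/3.
y(2) = (11/3 + 13/(11/3))/2 = 119/33.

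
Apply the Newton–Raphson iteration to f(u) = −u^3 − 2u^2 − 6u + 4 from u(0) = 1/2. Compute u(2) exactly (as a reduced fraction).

f'(u) = −3u^2 − 4u − 6.
f(1/2) = 3/8, f'(1/2) = −35/4, so u(1) = (1/2) − (3/8)/(−35/4) = 19/35.
f(19/35) = −279/42875, f'(19/35) = −11093/1225, so u(2) = (19/35) − (−279/42875)/(−11093/1225) = 210488/388255.

210488/388255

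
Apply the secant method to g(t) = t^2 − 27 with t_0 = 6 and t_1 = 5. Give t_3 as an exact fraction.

g(6) = 9, g(5) = −2. t_2 = 5 − (−2)·(5 − 6)/((−2) − 9) = 57/11.
g(5) = −2, g(57/11) = −18/121. t_3 = (57/11) − (−18/121)·((57/11) − 5)/((−18/121) − (−2)) = 291/56.

291/56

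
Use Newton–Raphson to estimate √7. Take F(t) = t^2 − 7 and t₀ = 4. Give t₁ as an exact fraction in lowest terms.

23/8

F'(t) = 2t.
F(4) = 9, F'(4) = 8, so t₁ = 4 − 9/8 = 23/8.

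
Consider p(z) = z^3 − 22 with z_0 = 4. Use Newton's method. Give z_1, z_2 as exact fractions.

z_1 = 25/8, z_2 = 21257/7500

p'(z) = 3z^2.
p(4) = 42, p'(4) = 48, so z_1 = 4 − 42/48 = 25/8.
p(25/8) = 4361/512, p'(25/8) = 1875/64, so z_2 = (25/8) − (4361/512)/(1875/64) = 21257/7500.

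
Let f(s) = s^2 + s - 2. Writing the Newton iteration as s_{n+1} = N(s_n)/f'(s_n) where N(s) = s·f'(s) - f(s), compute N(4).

f'(s) = 2s + 1.
N(s) = s·f'(s) - f(s) = s·(2s + 1) - (s^2 + s - 2) = s^2 + 2.
N(4) = 18.

18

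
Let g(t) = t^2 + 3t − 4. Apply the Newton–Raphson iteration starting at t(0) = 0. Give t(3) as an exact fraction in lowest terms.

g'(t) = 2t + 3.
g(0) = −4, g'(0) = 3, so t(1) = 0 − (−4)/3 = 4/3.
g(4/3) = 16/9, g'(4/3) = 17/3, so t(2) = (4/3) − (16/9)/(17/3) = 52/51.
g(52/51) = 256/2601, g'(52/51) = 257/51, so t(3) = (52/51) − (256/2601)/(257/51) = 13108/13107.

13108/13107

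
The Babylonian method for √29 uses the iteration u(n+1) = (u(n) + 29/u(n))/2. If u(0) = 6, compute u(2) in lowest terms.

8401/1560

u(1) = (6 + 29/6)/2 = 65/12.
u(2) = (65/12 + 29/(65/12))/2 = 8401/1560.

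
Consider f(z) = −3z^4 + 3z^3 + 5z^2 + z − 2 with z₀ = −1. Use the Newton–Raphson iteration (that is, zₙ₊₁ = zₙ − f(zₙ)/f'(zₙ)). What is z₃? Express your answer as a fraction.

229430/427873

f'(z) = −12z^3 + 9z^2 + 10z + 1.
f(−1) = −4, f'(−1) = 12, so z₁ = (−1) − (−4)/12 = −2/3.
f(−2/3) = −52/27, f'(−2/3) = 17/9, so z₂ = (−2/3) − (−52/27)/(17/9) = 6/17.
f(6/17) = −78416/83521, f'(6/17) = 25169/4913, so z₃ = (6/17) − (−78416/83521)/(25169/4913) = 229430/427873.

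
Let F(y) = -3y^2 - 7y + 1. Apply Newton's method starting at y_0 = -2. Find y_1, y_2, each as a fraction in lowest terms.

F'(y) = -6y - 7.
F(-2) = 3, F'(-2) = 5, so y_1 = (-2) - 3/5 = -13/5.
F(-13/5) = -27/25, F'(-13/5) = 43/5, so y_2 = (-13/5) - (-27/25)/(43/5) = -532/215.

y_1 = -13/5, y_2 = -532/215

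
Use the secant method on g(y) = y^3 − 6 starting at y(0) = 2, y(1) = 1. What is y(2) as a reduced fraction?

12/7

g(2) = 2, g(1) = −5. y(2) = 1 − (−5)·(1 − 2)/((−5) − 2) = 12/7.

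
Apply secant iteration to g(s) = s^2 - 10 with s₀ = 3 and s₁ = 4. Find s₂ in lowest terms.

22/7

g(3) = -1, g(4) = 6. s₂ = 4 - 6·(4 - 3)/(6 - (-1)) = 22/7.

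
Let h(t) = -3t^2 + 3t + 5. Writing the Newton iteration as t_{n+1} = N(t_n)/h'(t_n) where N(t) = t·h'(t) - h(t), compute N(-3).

-32

h'(t) = -6t + 3.
N(t) = t·h'(t) - h(t) = t·(-6t + 3) - (-3t^2 + 3t + 5) = -3t^2 - 5.
N(-3) = -32.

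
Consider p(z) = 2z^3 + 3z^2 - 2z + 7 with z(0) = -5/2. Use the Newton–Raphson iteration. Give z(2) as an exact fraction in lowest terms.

p'(z) = 6z^2 + 6z - 2.
p(-5/2) = -1/2, p'(-5/2) = 41/2, so z(1) = (-5/2) - (-1/2)/(41/2) = -203/82.
p(-203/82) = -490/68921, p'(-203/82) = 66965/3362, so z(2) = (-203/82) - (-490/68921)/(66965/3362) = -2718387/1098226.

-2718387/1098226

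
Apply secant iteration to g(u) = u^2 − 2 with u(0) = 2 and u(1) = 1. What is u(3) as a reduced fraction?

g(2) = 2, g(1) = −1. u(2) = 1 − (−1)·(1 − 2)/((−1) − 2) = 4/3.
g(1) = −1, g(4/3) = −2/9. u(3) = (4/3) − (−2/9)·((4/3) − 1)/((−2/9) − (−1)) = 10/7.

10/7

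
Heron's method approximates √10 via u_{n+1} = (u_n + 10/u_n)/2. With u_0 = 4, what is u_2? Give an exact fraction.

329/104

u_1 = (4 + 10/4)/2 = 13/4.
u_2 = (13/4 + 10/(13/4))/2 = 329/104.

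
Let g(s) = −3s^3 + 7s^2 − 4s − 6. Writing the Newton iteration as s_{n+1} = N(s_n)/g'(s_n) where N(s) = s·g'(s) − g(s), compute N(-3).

g'(s) = −9s^2 + 14s − 4.
N(s) = s·g'(s) − g(s) = s·(−9s^2 + 14s − 4) − (−3s^3 + 7s^2 − 4s − 6) = −6s^3 + 7s^2 + 6.
N(-3) = 231.

231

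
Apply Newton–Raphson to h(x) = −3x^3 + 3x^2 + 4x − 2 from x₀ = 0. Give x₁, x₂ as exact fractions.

x₁ = 1/2, x₂ = 8/19

h'(x) = −9x^2 + 6x + 4.
h(0) = −2, h'(0) = 4, so x₁ = 0 − (−2)/4 = 1/2.
h(1/2) = 3/8, h'(1/2) = 19/4, so x₂ = (1/2) − (3/8)/(19/4) = 8/19.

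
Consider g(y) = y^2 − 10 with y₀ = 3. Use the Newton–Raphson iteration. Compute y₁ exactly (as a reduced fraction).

19/6

g'(y) = 2y.
g(3) = −1, g'(3) = 6, so y₁ = 3 − (−1)/6 = 19/6.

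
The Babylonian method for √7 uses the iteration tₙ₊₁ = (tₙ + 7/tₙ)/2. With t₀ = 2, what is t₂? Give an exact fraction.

t₁ = (2 + 7/2)/2 = 11/4.
t₂ = (11/4 + 7/(11/4))/2 = 233/88.

233/88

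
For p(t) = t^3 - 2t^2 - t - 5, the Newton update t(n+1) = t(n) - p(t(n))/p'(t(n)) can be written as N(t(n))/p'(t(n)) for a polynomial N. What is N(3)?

41

p'(t) = 3t^2 - 4t - 1.
N(t) = t·p'(t) - p(t) = t·(3t^2 - 4t - 1) - (t^3 - 2t^2 - t - 5) = 2t^3 - 2t^2 + 5.
N(3) = 41.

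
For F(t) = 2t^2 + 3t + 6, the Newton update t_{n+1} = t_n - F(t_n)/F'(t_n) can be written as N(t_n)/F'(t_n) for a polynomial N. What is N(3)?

F'(t) = 4t + 3.
N(t) = t·F'(t) - F(t) = t·(4t + 3) - (2t^2 + 3t + 6) = 2t^2 - 6.
N(3) = 12.

12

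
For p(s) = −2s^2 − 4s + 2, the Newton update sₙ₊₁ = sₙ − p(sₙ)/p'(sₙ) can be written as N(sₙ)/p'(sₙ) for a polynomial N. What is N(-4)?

p'(s) = −4s − 4.
N(s) = s·p'(s) − p(s) = s·(−4s − 4) − (−2s^2 − 4s + 2) = −2s^2 − 2.
N(-4) = −34.

−34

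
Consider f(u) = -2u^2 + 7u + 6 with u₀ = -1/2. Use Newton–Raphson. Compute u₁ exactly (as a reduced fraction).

f'(u) = -4u + 7.
f(-1/2) = 2, f'(-1/2) = 9, so u₁ = (-1/2) - 2/9 = -13/18.

-13/18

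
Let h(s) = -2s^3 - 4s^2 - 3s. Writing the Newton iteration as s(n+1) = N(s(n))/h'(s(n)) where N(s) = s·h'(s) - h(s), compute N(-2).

16

h'(s) = -6s^2 - 8s - 3.
N(s) = s·h'(s) - h(s) = s·(-6s^2 - 8s - 3) - (-2s^3 - 4s^2 - 3s) = -4s^3 - 4s^2.
N(-2) = 16.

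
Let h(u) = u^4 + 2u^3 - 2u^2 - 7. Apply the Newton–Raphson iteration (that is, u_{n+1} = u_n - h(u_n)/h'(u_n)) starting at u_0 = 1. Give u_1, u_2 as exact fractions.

u_1 = 2, u_2 = 79/48

h'(u) = 4u^3 + 6u^2 - 4u.
h(1) = -6, h'(1) = 6, so u_1 = 1 - (-6)/6 = 2.
h(2) = 17, h'(2) = 48, so u_2 = 2 - 17/48 = 79/48.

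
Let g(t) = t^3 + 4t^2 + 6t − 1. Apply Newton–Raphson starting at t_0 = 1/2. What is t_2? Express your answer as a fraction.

g'(t) = 3t^2 + 8t + 6.
g(1/2) = 25/8, g'(1/2) = 43/4, so t_1 = (1/2) − (25/8)/(43/4) = 9/43.
g(9/43) = 35000/79507, g'(9/43) = 14433/1849, so t_2 = (9/43) − (35000/79507)/(14433/1849) = 94897/620619.

94897/620619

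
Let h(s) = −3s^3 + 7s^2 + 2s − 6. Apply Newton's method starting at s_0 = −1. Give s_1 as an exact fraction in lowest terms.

−19/21

h'(s) = −9s^2 + 14s + 2.
h(−1) = 2, h'(−1) = −21, so s_1 = (−1) − 2/(−21) = −19/21.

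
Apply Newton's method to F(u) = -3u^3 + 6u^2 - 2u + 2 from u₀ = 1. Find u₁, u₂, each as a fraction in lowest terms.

F'(u) = -9u^2 + 12u - 2.
F(1) = 3, F'(1) = 1, so u₁ = 1 - 3/1 = -2.
F(-2) = 54, F'(-2) = -62, so u₂ = (-2) - 54/(-62) = -35/31.

u₁ = -2, u₂ = -35/31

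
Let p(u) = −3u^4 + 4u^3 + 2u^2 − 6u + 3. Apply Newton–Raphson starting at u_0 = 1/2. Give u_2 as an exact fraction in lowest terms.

p'(u) = −12u^3 + 12u^2 + 4u − 6.
p(1/2) = 13/16, p'(1/2) = −5/2, so u_1 = (1/2) − (13/16)/(−5/2) = 33/40.
p(33/40) = 684957/2560000, p'(33/40) = −20331/16000, so u_2 = (33/40) − (684957/2560000)/(−20331/16000) = 1122883/1084320.

1122883/1084320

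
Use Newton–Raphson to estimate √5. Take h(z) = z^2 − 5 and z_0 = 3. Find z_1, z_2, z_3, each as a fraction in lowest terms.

z_1 = 7/3, z_2 = 47/21, z_3 = 2207/987

h'(z) = 2z.
h(3) = 4, h'(3) = 6, so z_1 = 3 − 4/6 = 7/3.
h(7/3) = 4/9, h'(7/3) = 14/3, so z_2 = (7/3) − (4/9)/(14/3) = 47/21.
h(47/21) = 4/441, h'(47/21) = 94/21, so z_3 = (47/21) − (4/441)/(94/21) = 2207/987.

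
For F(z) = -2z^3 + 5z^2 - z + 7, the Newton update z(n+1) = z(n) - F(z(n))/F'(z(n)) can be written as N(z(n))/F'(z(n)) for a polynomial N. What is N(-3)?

F'(z) = -6z^2 + 10z - 1.
N(z) = z·F'(z) - F(z) = z·(-6z^2 + 10z - 1) - (-2z^3 + 5z^2 - z + 7) = -4z^3 + 5z^2 - 7.
N(-3) = 146.

146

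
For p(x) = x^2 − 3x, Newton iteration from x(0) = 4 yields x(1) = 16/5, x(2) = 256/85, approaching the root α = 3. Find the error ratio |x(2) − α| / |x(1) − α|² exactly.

5/17

x(1) − α = 16/5 − 3 = 1/5, so |x(1) − α| = 1/5.
x(2) − α = 256/85 − 3 = 1/85, so |x(2) − α| = 1/85.
|x(1) − α|² = 1/25.
Ratio = (1/85) / (1/25) = 5/17.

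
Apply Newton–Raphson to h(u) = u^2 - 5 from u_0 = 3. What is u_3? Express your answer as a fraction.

2207/987

h'(u) = 2u.
h(3) = 4, h'(3) = 6, so u_1 = 3 - 4/6 = 7/3.
h(7/3) = 4/9, h'(7/3) = 14/3, so u_2 = (7/3) - (4/9)/(14/3) = 47/21.
h(47/21) = 4/441, h'(47/21) = 94/21, so u_3 = (47/21) - (4/441)/(94/21) = 2207/987.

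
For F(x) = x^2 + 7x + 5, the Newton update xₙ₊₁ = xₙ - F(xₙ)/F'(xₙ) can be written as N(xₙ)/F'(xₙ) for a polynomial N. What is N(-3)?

F'(x) = 2x + 7.
N(x) = x·F'(x) - F(x) = x·(2x + 7) - (x^2 + 7x + 5) = x^2 - 5.
N(-3) = 4.

4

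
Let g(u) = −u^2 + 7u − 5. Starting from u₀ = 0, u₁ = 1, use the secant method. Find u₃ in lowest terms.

g(0) = −5, g(1) = 1. u₂ = 1 − 1·(1 − 0)/(1 − (−5)) = 5/6.
g(1) = 1, g(5/6) = 5/36. u₃ = (5/6) − (5/36)·((5/6) − 1)/((5/36) − 1) = 25/31.

25/31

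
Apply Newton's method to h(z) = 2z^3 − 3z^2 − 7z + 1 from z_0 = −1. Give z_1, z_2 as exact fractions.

z_1 = −8/5, z_2 = −3133/2245

h'(z) = 6z^2 − 6z − 7.
h(−1) = 3, h'(−1) = 5, so z_1 = (−1) − 3/5 = −8/5.
h(−8/5) = −459/125, h'(−8/5) = 449/25, so z_2 = (−8/5) − (−459/125)/(449/25) = −3133/2245.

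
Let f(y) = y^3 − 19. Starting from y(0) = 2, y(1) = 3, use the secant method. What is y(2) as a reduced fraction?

f(2) = −11, f(3) = 8. y(2) = 3 − 8·(3 − 2)/(8 − (−11)) = 49/19.

49/19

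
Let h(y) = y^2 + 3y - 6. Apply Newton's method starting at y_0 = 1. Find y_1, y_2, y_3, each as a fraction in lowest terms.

h'(y) = 2y + 3.
h(1) = -2, h'(1) = 5, so y_1 = 1 - (-2)/5 = 7/5.
h(7/5) = 4/25, h'(7/5) = 29/5, so y_2 = (7/5) - (4/25)/(29/5) = 199/145.
h(199/145) = 16/21025, h'(199/145) = 833/145, so y_3 = (199/145) - (16/21025)/(833/145) = 165751/120785.

y_1 = 7/5, y_2 = 199/145, y_3 = 165751/120785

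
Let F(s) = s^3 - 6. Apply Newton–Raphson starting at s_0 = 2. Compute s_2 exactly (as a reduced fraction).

F'(s) = 3s^2.
F(2) = 2, F'(2) = 12, so s_1 = 2 - 2/12 = 11/6.
F(11/6) = 35/216, F'(11/6) = 121/12, so s_2 = (11/6) - (35/216)/(121/12) = 1979/1089.

1979/1089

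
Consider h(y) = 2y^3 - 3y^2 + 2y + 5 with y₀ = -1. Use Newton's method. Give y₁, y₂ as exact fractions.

h'(y) = 6y^2 - 6y + 2.
h(-1) = -2, h'(-1) = 14, so y₁ = (-1) - (-2)/14 = -6/7.
h(-6/7) = -61/343, h'(-6/7) = 566/49, so y₂ = (-6/7) - (-61/343)/(566/49) = -3335/3962.

y₁ = -6/7, y₂ = -3335/3962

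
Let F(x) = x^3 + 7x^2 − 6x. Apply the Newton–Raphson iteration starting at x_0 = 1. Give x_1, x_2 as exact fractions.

x_1 = 9/11, x_2 = 2565/3311

F'(x) = 3x^2 + 14x − 6.
F(1) = 2, F'(1) = 11, so x_1 = 1 − 2/11 = 9/11.
F(9/11) = 432/1331, F'(9/11) = 903/121, so x_2 = (9/11) − (432/1331)/(903/121) = 2565/3311.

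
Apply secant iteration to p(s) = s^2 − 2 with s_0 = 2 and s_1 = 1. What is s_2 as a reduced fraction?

p(2) = 2, p(1) = −1. s_2 = 1 − (−1)·(1 − 2)/((−1) − 2) = 4/3.

4/3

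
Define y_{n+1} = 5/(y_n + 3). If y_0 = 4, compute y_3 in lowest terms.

130/113

y_1 = 5/(4 + 3) = 5/7.
y_2 = 5/(5/7 + 3) = 35/26.
y_3 = 5/(35/26 + 3) = 130/113.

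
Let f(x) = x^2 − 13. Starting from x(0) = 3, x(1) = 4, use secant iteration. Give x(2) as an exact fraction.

25/7

f(3) = −4, f(4) = 3. x(2) = 4 − 3·(4 − 3)/(3 − (−4)) = 25/7.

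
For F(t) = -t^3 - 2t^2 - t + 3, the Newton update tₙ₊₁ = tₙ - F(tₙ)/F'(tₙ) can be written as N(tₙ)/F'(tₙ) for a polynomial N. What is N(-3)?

F'(t) = -3t^2 - 4t - 1.
N(t) = t·F'(t) - F(t) = t·(-3t^2 - 4t - 1) - (-t^3 - 2t^2 - t + 3) = -2t^3 - 2t^2 - 3.
N(-3) = 33.

33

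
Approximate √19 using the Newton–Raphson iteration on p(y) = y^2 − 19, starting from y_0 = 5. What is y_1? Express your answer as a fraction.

p'(y) = 2y.
p(5) = 6, p'(5) = 10, so y_1 = 5 − 6/10 = 22/5.

22/5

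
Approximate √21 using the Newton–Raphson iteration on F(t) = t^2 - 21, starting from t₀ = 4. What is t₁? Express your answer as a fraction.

F'(t) = 2t.
F(4) = -5, F'(4) = 8, so t₁ = 4 - (-5)/8 = 37/8.

37/8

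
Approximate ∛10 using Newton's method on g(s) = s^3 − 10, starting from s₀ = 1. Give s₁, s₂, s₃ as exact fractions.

g'(s) = 3s^2.
g(1) = −9, g'(1) = 3, so s₁ = 1 − (−9)/3 = 4.
g(4) = 54, g'(4) = 48, so s₂ = 4 − 54/48 = 23/8.
g(23/8) = 7047/512, g'(23/8) = 1587/64, so s₃ = (23/8) − (7047/512)/(1587/64) = 4909/2116.

s₁ = 4, s₂ = 23/8, s₃ = 4909/2116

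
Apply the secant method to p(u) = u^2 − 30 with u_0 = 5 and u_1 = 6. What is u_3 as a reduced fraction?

115/21

p(5) = −5, p(6) = 6. u_2 = 6 − 6·(6 − 5)/(6 − (−5)) = 60/11.
p(6) = 6, p(60/11) = −30/121. u_3 = (60/11) − (−30/121)·((60/11) − 6)/((−30/121) − 6) = 115/21.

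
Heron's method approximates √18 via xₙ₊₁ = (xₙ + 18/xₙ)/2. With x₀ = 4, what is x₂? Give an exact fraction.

577/136

x₁ = (4 + 18/4)/2 = 17/4.
x₂ = (17/4 + 18/(17/4))/2 = 577/136.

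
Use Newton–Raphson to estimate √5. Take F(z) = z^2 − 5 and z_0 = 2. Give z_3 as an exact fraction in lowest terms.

51841/23184

F'(z) = 2z.
F(2) = −1, F'(2) = 4, so z_1 = 2 − (−1)/4 = 9/4.
F(9/4) = 1/16, F'(9/4) = 9/2, so z_2 = (9/4) − (1/16)/(9/2) = 161/72.
F(161/72) = 1/5184, F'(161/72) = 161/36, so z_3 = (161/72) − (1/5184)/(161/36) = 51841/23184.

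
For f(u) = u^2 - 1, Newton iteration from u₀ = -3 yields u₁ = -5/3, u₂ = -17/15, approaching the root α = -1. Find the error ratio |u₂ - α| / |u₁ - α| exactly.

u₁ - α = -5/3 - (-1) = -5/3 + 1 = -2/3, so |u₁ - α| = 2/3.
u₂ - α = -17/15 - (-1) = -17/15 + 1 = -2/15, so |u₂ - α| = 2/15.
Ratio = (2/15) / (2/3) = 1/5.

1/5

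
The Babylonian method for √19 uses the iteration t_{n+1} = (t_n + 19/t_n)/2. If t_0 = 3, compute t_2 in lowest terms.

t_1 = (3 + 19/3)/2 = 14/3.
t_2 = (14/3 + 19/(14/3))/2 = 367/84.

367/84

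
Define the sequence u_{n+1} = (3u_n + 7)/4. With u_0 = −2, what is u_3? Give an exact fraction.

u_1 = (3·(−2) + 7)/4 = 1/4.
u_2 = (3·(1/4) + 7)/4 = 31/16.
u_3 = (3·(31/16) + 7)/4 = 205/64.

205/64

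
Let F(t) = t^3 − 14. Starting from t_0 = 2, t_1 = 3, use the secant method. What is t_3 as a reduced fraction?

F(2) = −6, F(3) = 13. t_2 = 3 − 13·(3 − 2)/(13 − (−6)) = 44/19.
F(3) = 13, F(44/19) = −10842/6859. t_3 = (44/19) − (−10842/6859)·((44/19) − 3)/((−10842/6859) − 13) = 18386/7693.

18386/7693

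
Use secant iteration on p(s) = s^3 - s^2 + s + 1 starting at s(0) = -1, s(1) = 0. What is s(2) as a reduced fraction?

-1/3

p(-1) = -2, p(0) = 1. s(2) = 0 - 1·(0 - (-1))/(1 - (-2)) = -1/3.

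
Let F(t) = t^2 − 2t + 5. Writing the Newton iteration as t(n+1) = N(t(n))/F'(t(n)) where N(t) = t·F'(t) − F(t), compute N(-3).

4

F'(t) = 2t − 2.
N(t) = t·F'(t) − F(t) = t·(2t − 2) − (t^2 − 2t + 5) = t^2 − 5.
N(-3) = 4.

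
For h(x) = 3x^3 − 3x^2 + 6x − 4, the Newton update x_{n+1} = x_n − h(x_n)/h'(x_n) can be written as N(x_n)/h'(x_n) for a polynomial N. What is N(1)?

7

h'(x) = 9x^2 − 6x + 6.
N(x) = x·h'(x) − h(x) = x·(9x^2 − 6x + 6) − (3x^3 − 3x^2 + 6x − 4) = 6x^3 − 3x^2 + 4.
N(1) = 7.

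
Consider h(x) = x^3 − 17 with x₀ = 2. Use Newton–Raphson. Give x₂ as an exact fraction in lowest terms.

625/242

h'(x) = 3x^2.
h(2) = −9, h'(2) = 12, so x₁ = 2 − (−9)/12 = 11/4.
h(11/4) = 243/64, h'(11/4) = 363/16, so x₂ = (11/4) − (243/64)/(363/16) = 625/242.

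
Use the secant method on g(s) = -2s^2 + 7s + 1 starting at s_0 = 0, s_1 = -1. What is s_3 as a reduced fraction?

-11/83

g(0) = 1, g(-1) = -8. s_2 = (-1) - (-8)·((-1) - 0)/((-8) - 1) = -1/9.
g(-1) = -8, g(-1/9) = 16/81. s_3 = (-1/9) - (16/81)·((-1/9) - (-1))/((16/81) - (-8)) = -11/83.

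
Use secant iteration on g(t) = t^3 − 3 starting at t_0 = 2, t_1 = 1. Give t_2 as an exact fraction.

g(2) = 5, g(1) = −2. t_2 = 1 − (−2)·(1 − 2)/((−2) − 5) = 9/7.

9/7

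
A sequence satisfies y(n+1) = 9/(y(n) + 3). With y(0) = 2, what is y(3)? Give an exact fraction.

y(1) = 9/(2 + 3) = 9/5.
y(2) = 9/(9/5 + 3) = 15/8.
y(3) = 9/(15/8 + 3) = 24/13.

24/13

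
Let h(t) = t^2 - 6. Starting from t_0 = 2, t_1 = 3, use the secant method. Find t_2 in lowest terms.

h(2) = -2, h(3) = 3. t_2 = 3 - 3·(3 - 2)/(3 - (-2)) = 12/5.

12/5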